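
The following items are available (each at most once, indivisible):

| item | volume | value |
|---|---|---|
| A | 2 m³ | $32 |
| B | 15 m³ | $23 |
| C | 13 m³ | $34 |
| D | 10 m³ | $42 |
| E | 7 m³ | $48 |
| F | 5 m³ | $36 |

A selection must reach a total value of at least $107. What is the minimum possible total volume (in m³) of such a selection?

14

Subsets with value ≥ 107, sorted by total volume:
- A+E+F: volume 14, value 116
- A+D+F: volume 17, value 110
Minimum volume: 14 m³.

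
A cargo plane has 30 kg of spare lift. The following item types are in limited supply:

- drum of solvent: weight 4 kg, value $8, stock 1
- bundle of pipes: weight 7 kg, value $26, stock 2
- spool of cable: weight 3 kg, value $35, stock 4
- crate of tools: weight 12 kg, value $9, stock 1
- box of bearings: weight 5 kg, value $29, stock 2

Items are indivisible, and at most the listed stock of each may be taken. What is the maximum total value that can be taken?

$224

Top feasible selections:
- 1×bundle of pipes + 4×spool of cable + 2×box of bearings: weight 29, value 224
- 1×drum of solvent + 4×spool of cable + 2×box of bearings: weight 26, value 206
- 1×drum of solvent + 1×bundle of pipes + 4×spool of cable + 1×box of bearings: weight 28, value 203
- 1×drum of solvent + 2×bundle of pipes + 4×spool of cable: weight 30, value 200
Best: $224.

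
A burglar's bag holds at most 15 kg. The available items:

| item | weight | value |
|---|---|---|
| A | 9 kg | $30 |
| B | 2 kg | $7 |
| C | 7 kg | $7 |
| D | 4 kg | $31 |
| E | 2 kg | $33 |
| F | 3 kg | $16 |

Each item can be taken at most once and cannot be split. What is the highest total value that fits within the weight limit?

Check high-value combinations within 15 kg:
- A+D+E: weight 9+4+2=15, value 30+31+33=94
- B+D+E+F: weight 2+4+2+3=11, value 7+31+33+16=87
- D+E+F: weight 4+2+3=9, value 31+33+16=80
- A+E+F: weight 9+2+3=14, value 30+33+16=79
- B+C+D+E: weight 2+7+4+2=15, value 7+7+31+33=78
Best: $94.

$94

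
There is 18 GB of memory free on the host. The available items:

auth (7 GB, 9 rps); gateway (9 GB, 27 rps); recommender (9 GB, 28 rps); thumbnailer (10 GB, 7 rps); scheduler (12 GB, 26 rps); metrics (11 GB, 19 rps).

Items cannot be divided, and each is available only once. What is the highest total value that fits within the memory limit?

55 rps

Check high-value combinations within 18 GB:
- gateway+recommender: memory 9+9=18, value 27+28=55
- auth+recommender: memory 7+9=16, value 9+28=37
- auth+gateway: memory 7+9=16, value 9+27=36
- recommender: memory 9, value 28
Best: 55 rps.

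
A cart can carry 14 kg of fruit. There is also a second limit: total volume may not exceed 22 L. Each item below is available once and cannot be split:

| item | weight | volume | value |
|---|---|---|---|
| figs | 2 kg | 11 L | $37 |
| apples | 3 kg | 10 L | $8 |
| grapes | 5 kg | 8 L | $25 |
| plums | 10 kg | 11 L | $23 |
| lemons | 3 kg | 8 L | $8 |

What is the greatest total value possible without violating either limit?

Feasible sets respecting both limits:
- figs+grapes: weight 7, volume 19, value 62
- figs+plums: weight 12, volume 22, value 60
- figs+apples: weight 5, volume 21, value 45
- figs+lemons: weight 5, volume 19, value 45
Best: $62.

$62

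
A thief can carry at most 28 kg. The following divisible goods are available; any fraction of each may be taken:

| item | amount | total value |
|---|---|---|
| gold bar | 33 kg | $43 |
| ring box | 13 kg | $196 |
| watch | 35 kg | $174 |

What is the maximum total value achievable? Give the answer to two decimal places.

270.57

Take in order of value per unit:
- ring box (196/13 per unit): all 13 → value 196, running total 196.00
- watch (174/35 per unit): 15 of 35 → value 15×174/35 = 74.5714, running total 270.57
Total 270.57.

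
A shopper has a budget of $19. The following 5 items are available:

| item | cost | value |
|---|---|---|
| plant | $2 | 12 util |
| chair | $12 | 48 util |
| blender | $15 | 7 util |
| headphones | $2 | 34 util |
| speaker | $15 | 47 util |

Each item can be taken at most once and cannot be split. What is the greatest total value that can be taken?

Check high-value combinations within $19:
- plant+chair+headphones: cost 2+12+2=16, value 12+48+34=94
- plant+headphones+speaker: cost 2+2+15=19, value 12+34+47=93
- chair+headphones: cost 12+2=14, value 48+34=82
- headphones+speaker: cost 2+15=17, value 34+47=81
- plant+chair: cost 2+12=14, value 12+48=60
Best: 94 util.

94 util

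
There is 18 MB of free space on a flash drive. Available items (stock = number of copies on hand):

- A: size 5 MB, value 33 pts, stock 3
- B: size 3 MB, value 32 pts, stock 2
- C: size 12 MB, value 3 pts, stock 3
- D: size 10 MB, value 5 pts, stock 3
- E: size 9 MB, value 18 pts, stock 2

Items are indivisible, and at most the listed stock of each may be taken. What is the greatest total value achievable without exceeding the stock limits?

131 pts

Top feasible selections:
- 3×A + 1×B: size 18, value 131
- 2×A + 2×B: size 16, value 130
Best: 131 pts.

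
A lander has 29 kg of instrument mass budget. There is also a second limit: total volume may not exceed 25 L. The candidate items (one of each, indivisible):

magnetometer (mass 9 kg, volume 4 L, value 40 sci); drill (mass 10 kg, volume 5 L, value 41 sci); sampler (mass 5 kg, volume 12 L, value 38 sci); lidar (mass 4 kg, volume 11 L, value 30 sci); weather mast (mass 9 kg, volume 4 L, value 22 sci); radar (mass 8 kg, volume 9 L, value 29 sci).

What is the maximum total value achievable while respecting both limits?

Feasible sets respecting both limits:
- magnetometer+drill+sampler: mass 24, volume 21, value 119
- magnetometer+drill+lidar: mass 23, volume 20, value 111
- magnetometer+drill+radar: mass 27, volume 18, value 110
- magnetometer+sampler+radar: mass 22, volume 25, value 107
Best: 119 sci.

119 sci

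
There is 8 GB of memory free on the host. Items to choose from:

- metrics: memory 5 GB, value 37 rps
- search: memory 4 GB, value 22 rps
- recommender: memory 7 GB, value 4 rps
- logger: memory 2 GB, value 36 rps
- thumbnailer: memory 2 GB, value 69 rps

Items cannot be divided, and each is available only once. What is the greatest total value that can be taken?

127 rps

Check high-value combinations within 8 GB:
- search+logger+thumbnailer: memory 4+2+2=8, value 22+36+69=127
- metrics+thumbnailer: memory 5+2=7, value 37+69=106
- logger+thumbnailer: memory 2+2=4, value 36+69=105
- search+thumbnailer: memory 4+2=6, value 22+69=91
Best: 127 rps.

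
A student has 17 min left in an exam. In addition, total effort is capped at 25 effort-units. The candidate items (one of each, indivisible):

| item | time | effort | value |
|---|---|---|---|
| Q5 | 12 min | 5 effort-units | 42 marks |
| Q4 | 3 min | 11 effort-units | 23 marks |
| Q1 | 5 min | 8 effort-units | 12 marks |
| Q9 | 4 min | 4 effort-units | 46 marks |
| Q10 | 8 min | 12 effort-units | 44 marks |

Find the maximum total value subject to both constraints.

Feasible sets respecting both limits:
- Q1+Q9+Q10: time 17, effort 24, value 102
- Q9+Q10: time 12, effort 16, value 90
- Q5+Q9: time 16, effort 9, value 88
- Q4+Q1+Q9: time 12, effort 23, value 81
Best: 102 marks.

102 marks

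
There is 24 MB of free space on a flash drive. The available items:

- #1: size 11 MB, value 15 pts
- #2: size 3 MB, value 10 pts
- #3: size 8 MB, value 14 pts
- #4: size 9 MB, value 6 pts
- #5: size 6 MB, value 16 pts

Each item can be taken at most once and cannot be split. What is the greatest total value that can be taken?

This is a 0/1 knapsack; check combinations near the capacity.
- #1+#2+#5: size 11+3+6=20, value 15+10+16=41
- #2+#3+#5: size 3+8+6=17, value 10+14+16=40
- #1+#2+#3: size 11+3+8=22, value 15+10+14=39
- #3+#4+#5: size 8+9+6=23, value 14+6+16=36
Best: 41 pts.

41 pts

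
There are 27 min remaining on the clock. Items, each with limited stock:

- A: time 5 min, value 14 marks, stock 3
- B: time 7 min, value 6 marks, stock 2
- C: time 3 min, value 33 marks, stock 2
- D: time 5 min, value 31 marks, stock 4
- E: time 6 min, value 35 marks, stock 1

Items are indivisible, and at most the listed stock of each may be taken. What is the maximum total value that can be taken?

194 marks

Best selections within time 27 and stock limits:
- 2×C + 3×D + 1×E: time 27, value 194
- 2×C + 4×D: time 26, value 190
- 1×A + 2×C + 2×D + 1×E: time 27, value 177
- 1×A + 2×C + 3×D: time 26, value 173
Best: 194 marks.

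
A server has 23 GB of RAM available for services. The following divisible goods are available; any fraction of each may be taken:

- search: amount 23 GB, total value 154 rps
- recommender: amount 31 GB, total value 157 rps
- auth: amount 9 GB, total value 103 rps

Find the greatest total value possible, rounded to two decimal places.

Take in order of value per unit:
- auth (103/9 per unit): all 9 → value 103, running total 103.00
- search (154/23 per unit): 14 of 23 → value 14×154/23 = 93.7391, running total 196.74
Total 196.74.

196.74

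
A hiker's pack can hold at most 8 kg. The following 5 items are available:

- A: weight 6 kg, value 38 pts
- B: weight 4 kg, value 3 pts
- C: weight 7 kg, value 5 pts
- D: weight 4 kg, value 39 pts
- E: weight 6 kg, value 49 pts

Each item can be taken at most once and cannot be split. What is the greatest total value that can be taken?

49 pts

Check high-value combinations within 8 kg:
- E: weight 6, value 49
- B+D: weight 4+4=8, value 3+39=42
- D: weight 4, value 39
- A: weight 6, value 38
Best: 49 pts.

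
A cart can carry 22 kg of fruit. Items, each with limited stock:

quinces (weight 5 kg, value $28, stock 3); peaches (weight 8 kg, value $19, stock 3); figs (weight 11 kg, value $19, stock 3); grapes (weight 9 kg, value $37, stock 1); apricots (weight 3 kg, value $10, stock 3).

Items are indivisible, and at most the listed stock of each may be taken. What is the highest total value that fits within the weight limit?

Top feasible selections:
- 3×quinces + 2×apricots: weight 21, value 104
- 2×quinces + 1×grapes + 1×apricots: weight 22, value 103
- 3×quinces + 1×apricots: weight 18, value 94
- 2×quinces + 1×grapes: weight 19, value 93
Best: $104.

$104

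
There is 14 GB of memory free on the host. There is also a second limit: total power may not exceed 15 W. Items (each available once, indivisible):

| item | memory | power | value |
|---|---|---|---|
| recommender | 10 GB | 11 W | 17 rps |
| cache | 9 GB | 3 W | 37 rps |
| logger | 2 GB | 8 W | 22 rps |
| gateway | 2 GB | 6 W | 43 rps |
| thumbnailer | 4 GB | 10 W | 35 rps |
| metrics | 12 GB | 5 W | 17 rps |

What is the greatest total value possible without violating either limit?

80 rps

Feasible sets respecting both limits:
- cache+gateway: memory 11, power 9, value 80
- cache+thumbnailer: memory 13, power 13, value 72
- logger+gateway: memory 4, power 14, value 65
- gateway+metrics: memory 14, power 11, value 60
Best: 80 rps.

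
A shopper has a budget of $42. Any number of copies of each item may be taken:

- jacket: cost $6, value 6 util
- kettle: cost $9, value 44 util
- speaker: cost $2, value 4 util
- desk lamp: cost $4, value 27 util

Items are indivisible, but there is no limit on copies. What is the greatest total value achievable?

274 util

Best value-per-unit is desk lamp at 27/4; filling with it alone gives 10×27 = 270.
Optimal mix: 1×speaker + 10×desk lamp → cost 42, value 274.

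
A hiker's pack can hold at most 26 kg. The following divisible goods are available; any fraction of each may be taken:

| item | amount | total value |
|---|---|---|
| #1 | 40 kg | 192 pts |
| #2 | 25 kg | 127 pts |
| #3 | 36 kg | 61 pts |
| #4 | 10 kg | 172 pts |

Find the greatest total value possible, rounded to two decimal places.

253.28

Take in order of value per unit:
- #4 (172/10 per unit): all 10 → value 172, running total 172.00
- #2 (127/25 per unit): 16 of 25 → value 16×127/25 = 81.2800, running total 253.28
Total 253.28.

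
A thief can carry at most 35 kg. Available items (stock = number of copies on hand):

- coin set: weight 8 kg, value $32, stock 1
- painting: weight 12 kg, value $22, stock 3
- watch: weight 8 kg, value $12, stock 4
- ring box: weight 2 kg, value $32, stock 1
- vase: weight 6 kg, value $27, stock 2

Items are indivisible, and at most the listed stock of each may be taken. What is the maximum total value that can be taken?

Top feasible selections:
- 1×coin set + 1×painting + 1×ring box + 2×vase: weight 34, value 140
- 1×coin set + 1×watch + 1×ring box + 2×vase: weight 30, value 130
- 1×painting + 1×watch + 1×ring box + 2×vase: weight 34, value 120
Best: $140.

$140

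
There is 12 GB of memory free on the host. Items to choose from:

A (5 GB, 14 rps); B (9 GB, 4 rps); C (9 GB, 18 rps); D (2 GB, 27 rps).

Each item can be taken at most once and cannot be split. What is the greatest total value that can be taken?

Check high-value combinations within 12 GB:
- C+D: memory 9+2=11, value 18+27=45
- A+D: memory 5+2=7, value 14+27=41
- B+D: memory 9+2=11, value 4+27=31
- D: memory 2, value 27
Best: 45 rps.

45 rps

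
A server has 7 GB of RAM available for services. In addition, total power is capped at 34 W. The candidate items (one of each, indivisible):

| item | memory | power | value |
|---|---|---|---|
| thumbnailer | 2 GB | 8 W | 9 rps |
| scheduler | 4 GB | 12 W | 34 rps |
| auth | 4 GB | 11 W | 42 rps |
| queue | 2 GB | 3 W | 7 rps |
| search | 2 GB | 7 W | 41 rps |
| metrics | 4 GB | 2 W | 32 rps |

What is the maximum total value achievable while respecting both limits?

Feasible sets respecting both limits:
- auth+search: memory 6, power 18, value 83
- scheduler+search: memory 6, power 19, value 75
- search+metrics: memory 6, power 9, value 73
Best: 83 rps.

83 rps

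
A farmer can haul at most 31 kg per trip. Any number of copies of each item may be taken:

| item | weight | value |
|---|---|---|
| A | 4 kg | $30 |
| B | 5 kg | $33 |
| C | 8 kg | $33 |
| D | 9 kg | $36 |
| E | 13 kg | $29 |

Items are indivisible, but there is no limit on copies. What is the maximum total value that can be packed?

Best value-per-unit is A at 30/4; filling with it alone gives 7×30 = 210.
Optimal mix: 4×A + 3×B → weight 31, value 219.

$219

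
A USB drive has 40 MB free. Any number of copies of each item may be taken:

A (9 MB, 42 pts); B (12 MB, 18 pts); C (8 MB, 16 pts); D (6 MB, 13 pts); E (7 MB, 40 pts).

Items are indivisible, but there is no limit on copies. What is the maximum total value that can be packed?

204 pts

Best value-per-unit is E at 40/7; filling with it alone gives 5×40 = 200.
Optimal mix: 2×A + 3×E → size 39, value 204.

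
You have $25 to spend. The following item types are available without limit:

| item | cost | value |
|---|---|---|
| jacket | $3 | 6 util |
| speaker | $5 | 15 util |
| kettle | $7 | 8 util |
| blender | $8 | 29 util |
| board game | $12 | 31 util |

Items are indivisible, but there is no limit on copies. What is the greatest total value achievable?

87 util

Best value-per-unit is blender at 29/8, and filling with it alone uses cost 3×8=24. No mix of the others beats 3×29 = 87.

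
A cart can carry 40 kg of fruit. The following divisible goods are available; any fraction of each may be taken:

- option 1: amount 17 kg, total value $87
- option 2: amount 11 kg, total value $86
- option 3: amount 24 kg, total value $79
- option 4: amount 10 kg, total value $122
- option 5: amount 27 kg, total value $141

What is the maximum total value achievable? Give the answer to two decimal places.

307.22

Take in order of value per unit:
- option 4 (122/10 per unit): all 10 → value 122, running total 122.00
- option 2 (86/11 per unit): all 11 → value 86, running total 208.00
- option 5 (141/27 per unit): 19 of 27 → value 19×141/27 = 99.2222, running total 307.22
Total 307.22.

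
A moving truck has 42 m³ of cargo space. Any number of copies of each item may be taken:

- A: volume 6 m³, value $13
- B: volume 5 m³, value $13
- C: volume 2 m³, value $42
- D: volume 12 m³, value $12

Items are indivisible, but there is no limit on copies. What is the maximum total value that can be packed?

Best value-per-unit is C at 42/2, and filling with it alone uses volume 21×2=42. No mix of the others beats 21×42 = 882.

$882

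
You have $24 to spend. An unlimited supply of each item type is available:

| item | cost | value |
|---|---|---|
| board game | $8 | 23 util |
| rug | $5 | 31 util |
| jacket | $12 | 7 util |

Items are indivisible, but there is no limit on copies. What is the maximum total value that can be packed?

Best value-per-unit is rug at 31/5, and filling with it alone uses cost 4×5=20. No mix of the others beats 4×31 = 124.

124 util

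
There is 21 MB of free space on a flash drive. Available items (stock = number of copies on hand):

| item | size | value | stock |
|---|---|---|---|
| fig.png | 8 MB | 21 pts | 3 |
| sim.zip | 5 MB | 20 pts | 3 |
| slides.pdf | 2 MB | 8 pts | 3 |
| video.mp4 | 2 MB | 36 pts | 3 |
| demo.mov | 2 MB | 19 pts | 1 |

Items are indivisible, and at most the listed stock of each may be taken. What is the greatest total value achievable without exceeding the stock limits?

175 pts

Best selections within size 21 and stock limits:
- 2×sim.zip + 1×slides.pdf + 3×video.mp4 + 1×demo.mov: size 20, value 175
- 1×sim.zip + 3×slides.pdf + 3×video.mp4 + 1×demo.mov: size 19, value 171
- 3×sim.zip + 3×video.mp4: size 21, value 168
- 1×fig.png + 1×sim.zip + 3×video.mp4 + 1×demo.mov: size 21, value 168
Best: 175 pts.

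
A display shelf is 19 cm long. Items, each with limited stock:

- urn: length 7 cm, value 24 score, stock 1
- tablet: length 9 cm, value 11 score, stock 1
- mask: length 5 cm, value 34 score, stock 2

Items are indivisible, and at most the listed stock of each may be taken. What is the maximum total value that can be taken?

92 score

Best selections within length 19 and stock limits:
- 1×urn + 2×mask: length 17, value 92
- 1×tablet + 2×mask: length 19, value 79
Best: 92 score.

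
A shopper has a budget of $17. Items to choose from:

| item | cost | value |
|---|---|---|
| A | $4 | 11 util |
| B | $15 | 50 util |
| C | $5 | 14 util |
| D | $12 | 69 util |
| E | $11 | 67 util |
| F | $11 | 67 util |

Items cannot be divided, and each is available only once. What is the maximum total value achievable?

This is a 0/1 knapsack; check combinations near the capacity.
- C+D: cost 5+12=17, value 14+69=83
- C+E: cost 5+11=16, value 14+67=81
- C+F: cost 5+11=16, value 14+67=81
Best: 83 util.

83 util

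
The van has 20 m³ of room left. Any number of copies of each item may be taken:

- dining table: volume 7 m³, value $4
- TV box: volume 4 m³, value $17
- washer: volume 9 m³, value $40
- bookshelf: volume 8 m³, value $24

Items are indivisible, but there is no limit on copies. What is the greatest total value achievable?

$85

Best value-per-unit is washer at 40/9; filling with it alone gives 2×40 = 80.
Optimal mix: 5×TV box → volume 20, value 85.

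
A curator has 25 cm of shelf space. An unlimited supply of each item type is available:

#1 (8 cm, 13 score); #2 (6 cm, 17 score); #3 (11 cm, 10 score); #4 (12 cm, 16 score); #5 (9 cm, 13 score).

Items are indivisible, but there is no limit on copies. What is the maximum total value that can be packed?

68 score

Best value-per-unit is #2 at 17/6, and filling with it alone uses length 4×6=24. No mix of the others beats 4×17 = 68.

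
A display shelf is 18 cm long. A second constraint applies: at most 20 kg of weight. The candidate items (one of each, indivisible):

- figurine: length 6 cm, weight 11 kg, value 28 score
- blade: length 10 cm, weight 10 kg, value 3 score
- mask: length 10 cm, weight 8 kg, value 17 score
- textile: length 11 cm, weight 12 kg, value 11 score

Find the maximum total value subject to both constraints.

Feasible sets respecting both limits:
- figurine+mask: length 16, weight 19, value 45
- figurine: length 6, weight 11, value 28
- mask: length 10, weight 8, value 17
Best: 45 score.

45 score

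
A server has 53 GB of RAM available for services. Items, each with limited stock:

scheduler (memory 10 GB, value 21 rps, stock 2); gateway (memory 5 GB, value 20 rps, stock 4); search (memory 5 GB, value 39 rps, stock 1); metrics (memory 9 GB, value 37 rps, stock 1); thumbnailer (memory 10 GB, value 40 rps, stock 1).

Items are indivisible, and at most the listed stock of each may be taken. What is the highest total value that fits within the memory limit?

197 rps

Best selections within memory 53 and stock limits:
- 1×scheduler + 3×gateway + 1×search + 1×metrics + 1×thumbnailer: memory 49, value 197
- 4×gateway + 1×search + 1×metrics + 1×thumbnailer: memory 44, value 196
Best: 197 rps.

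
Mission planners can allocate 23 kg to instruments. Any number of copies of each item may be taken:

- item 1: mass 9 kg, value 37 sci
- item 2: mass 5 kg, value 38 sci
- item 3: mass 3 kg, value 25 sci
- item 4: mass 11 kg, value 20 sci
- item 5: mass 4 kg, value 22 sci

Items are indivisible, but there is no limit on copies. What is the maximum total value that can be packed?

Best value-per-unit is item 3 at 25/3; filling with it alone gives 7×25 = 175.
Optimal mix: 1×item 2 + 6×item 3 → mass 23, value 188.

188 sci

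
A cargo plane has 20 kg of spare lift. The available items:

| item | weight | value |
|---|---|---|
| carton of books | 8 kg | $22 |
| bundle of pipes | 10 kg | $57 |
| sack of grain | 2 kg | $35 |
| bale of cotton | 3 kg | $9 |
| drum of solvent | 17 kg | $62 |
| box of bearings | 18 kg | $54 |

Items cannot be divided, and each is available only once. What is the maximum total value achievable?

$114

Check high-value combinations within 20 kg:
- carton of books+bundle of pipes+sack of grain: weight 8+10+2=20, value 22+57+35=114
- bundle of pipes+sack of grain+bale of cotton: weight 10+2+3=15, value 57+35+9=101
- sack of grain+drum of solvent: weight 2+17=19, value 35+62=97
- bundle of pipes+sack of grain: weight 10+2=12, value 57+35=92
Best: $114.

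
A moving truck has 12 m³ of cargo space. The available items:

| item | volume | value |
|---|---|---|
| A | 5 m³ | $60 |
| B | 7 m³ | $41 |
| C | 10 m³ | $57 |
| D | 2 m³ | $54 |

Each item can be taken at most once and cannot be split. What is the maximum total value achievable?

Check high-value combinations within 12 m³:
- A+D: volume 5+2=7, value 60+54=114
- C+D: volume 10+2=12, value 57+54=111
- A+B: volume 5+7=12, value 60+41=101
- B+D: volume 7+2=9, value 41+54=95
Best: $114.

$114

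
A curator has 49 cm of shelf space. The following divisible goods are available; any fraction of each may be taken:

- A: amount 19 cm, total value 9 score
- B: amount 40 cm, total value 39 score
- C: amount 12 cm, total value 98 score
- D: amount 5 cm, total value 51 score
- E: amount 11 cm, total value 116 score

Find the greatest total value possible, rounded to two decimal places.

285.48

Take in order of value per unit:
- E (116/11 per unit): all 11 → value 116, running total 116.00
- D (51/5 per unit): all 5 → value 51, running total 167.00
- C (98/12 per unit): all 12 → value 98, running total 265.00
- B (39/40 per unit): 21 of 40 → value 21×39/40 = 20.4750, running total 285.48
Total 285.48.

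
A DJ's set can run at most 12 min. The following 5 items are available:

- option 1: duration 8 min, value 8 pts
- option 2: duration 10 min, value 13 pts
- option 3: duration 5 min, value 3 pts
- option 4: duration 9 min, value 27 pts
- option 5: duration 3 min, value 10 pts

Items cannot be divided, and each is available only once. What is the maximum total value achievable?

Check high-value combinations within 12 min:
- option 4+option 5: duration 9+3=12, value 27+10=37
- option 4: duration 9, value 27
- option 1+option 5: duration 8+3=11, value 8+10=18
- option 3+option 5: duration 5+3=8, value 3+10=13
- option 2: duration 10, value 13
Best: 37 pts.

37 pts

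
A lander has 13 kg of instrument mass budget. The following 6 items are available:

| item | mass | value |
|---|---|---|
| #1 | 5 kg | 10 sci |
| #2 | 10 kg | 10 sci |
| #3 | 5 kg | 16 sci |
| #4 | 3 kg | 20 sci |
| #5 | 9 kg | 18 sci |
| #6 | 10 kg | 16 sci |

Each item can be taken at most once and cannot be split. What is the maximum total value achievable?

Check high-value combinations within 13 kg:
- #1+#3+#4: mass 5+5+3=13, value 10+16+20=46
- #4+#5: mass 3+9=12, value 20+18=38
- #3+#4: mass 5+3=8, value 16+20=36
- #4+#6: mass 3+10=13, value 20+16=36
- #1+#4: mass 5+3=8, value 10+20=30
Best: 46 sci.

46 sci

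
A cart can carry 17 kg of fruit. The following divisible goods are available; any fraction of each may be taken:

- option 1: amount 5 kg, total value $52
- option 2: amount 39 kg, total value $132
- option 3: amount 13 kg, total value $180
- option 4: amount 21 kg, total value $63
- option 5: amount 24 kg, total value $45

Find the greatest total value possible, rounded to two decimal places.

Take in order of value per unit:
- option 3 (180/13 per unit): all 13 → value 180, running total 180.00
- option 1 (52/5 per unit): 4 of 5 → value 4×52/5 = 41.6000, running total 221.60
Total 221.60.

221.60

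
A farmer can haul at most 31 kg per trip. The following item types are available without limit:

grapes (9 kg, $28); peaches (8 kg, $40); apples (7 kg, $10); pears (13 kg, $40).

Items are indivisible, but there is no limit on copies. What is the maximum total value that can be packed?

Best value-per-unit is peaches at 40/8; filling with it alone gives 3×40 = 120.
Optimal mix: 3×peaches + 1×apples → weight 31, value 130.

$130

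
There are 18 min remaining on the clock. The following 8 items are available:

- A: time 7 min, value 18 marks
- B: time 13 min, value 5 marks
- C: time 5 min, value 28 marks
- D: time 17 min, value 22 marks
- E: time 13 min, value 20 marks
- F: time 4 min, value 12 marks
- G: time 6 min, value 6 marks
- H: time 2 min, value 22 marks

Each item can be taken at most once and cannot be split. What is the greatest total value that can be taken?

Check high-value combinations within 18 min:
- A+C+F+H: time 7+5+4+2=18, value 18+28+12+22=80
- A+C+H: time 7+5+2=14, value 18+28+22=68
- C+F+G+H: time 5+4+6+2=17, value 28+12+6+22=68
- C+F+H: time 5+4+2=11, value 28+12+22=62
Best: 80 marks.

80 marks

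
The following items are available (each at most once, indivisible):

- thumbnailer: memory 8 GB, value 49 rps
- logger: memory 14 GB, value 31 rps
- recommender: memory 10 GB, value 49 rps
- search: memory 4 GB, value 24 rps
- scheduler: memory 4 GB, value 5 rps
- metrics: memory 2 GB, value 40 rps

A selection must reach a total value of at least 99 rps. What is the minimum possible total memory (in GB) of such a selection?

Subsets with value ≥ 99, sorted by total memory:
- thumbnailer+search+metrics: memory 14, value 113
- recommender+search+metrics: memory 16, value 113
- thumbnailer+search+scheduler+metrics: memory 18, value 118
- thumbnailer+recommender+metrics: memory 20, value 138
Minimum memory: 14 GB.

14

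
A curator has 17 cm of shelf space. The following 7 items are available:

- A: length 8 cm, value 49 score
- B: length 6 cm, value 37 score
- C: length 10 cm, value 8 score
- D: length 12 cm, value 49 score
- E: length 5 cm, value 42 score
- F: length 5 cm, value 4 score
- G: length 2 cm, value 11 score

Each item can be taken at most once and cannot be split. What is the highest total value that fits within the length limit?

102 score

This is a 0/1 knapsack; check combinations near the capacity.
- A+E+G: length 8+5+2=15, value 49+42+11=102
- A+B+G: length 8+6+2=16, value 49+37+11=97
- A+E: length 8+5=13, value 49+42=91
- D+E: length 12+5=17, value 49+42=91
- B+E+G: length 6+5+2=13, value 37+42+11=90
Best: 102 score.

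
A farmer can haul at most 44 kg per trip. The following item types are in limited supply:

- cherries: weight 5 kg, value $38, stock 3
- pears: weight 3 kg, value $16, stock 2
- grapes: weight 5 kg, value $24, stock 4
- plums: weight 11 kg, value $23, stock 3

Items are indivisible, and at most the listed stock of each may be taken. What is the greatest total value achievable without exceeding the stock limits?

$242

Best selections within weight 44 and stock limits:
- 3×cherries + 2×pears + 4×grapes: weight 41, value 242
- 3×cherries + 1×pears + 4×grapes: weight 38, value 226
- 3×cherries + 1×pears + 3×grapes + 1×plums: weight 44, value 225
- 3×cherries + 2×pears + 3×grapes: weight 36, value 218
Best: $242.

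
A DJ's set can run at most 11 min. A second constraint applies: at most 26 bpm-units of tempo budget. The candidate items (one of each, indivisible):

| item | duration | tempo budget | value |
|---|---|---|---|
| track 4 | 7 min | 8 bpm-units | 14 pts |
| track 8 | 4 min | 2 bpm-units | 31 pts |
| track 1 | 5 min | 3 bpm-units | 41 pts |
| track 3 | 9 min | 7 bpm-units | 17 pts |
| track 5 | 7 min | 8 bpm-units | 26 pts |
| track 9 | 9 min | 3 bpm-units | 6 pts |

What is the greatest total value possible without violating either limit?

Feasible sets respecting both limits:
- track 8+track 1: duration 9, tempo budget 5, value 72
- track 8+track 5: duration 11, tempo budget 10, value 57
- track 4+track 8: duration 11, tempo budget 10, value 45
Best: 72 pts.

72 pts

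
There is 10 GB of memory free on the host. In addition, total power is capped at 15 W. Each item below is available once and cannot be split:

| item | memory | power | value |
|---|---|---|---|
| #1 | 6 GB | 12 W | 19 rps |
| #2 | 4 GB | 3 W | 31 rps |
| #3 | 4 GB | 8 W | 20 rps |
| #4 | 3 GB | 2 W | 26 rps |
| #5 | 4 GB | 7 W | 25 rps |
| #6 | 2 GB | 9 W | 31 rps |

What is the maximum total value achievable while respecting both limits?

Feasible sets respecting both limits:
- #2+#4+#6: memory 9, power 14, value 88
- #2+#6: memory 6, power 12, value 62
- #2+#4: memory 7, power 5, value 57
Best: 88 rps.

88 rps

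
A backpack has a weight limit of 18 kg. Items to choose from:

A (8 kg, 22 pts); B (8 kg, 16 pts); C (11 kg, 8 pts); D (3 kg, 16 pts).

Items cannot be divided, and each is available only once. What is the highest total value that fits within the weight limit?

38 pts

This is a 0/1 knapsack; check combinations near the capacity.
- A+D: weight 8+3=11, value 22+16=38
- A+B: weight 8+8=16, value 22+16=38
- B+D: weight 8+3=11, value 16+16=32
- C+D: weight 11+3=14, value 8+16=24
- A: weight 8, value 22
Best: 38 pts.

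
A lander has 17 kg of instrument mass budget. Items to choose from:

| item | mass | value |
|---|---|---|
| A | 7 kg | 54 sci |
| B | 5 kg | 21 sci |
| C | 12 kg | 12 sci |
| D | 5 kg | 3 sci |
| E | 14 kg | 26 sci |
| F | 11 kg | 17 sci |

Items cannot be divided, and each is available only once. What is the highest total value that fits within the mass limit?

Check high-value combinations within 17 kg:
- A+B+D: mass 7+5+5=17, value 54+21+3=78
- A+B: mass 7+5=12, value 54+21=75
- A+D: mass 7+5=12, value 54+3=57
- A: mass 7, value 54
Best: 78 sci.

78 sci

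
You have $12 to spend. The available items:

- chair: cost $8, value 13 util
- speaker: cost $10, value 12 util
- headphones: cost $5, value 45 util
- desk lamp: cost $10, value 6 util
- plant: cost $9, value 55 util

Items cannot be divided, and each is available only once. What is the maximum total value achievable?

55 util

Check high-value combinations within $12:
- plant: cost 9, value 55
- headphones: cost 5, value 45
- chair: cost 8, value 13
- speaker: cost 10, value 12
- desk lamp: cost 10, value 6
Best: 55 util.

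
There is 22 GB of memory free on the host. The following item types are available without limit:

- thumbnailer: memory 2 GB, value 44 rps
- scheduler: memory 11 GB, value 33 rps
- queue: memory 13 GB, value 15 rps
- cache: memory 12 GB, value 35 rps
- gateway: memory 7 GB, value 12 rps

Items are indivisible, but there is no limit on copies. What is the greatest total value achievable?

Best value-per-unit is thumbnailer at 44/2, and filling with it alone uses memory 11×2=22. No mix of the others beats 11×44 = 484.

484 rps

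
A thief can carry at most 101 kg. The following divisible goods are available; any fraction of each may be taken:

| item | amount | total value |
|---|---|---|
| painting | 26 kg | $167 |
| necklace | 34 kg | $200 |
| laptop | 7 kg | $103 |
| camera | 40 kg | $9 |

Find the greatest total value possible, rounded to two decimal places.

477.65

Take in order of value per unit:
- laptop (103/7 per unit): all 7 → value 103, running total 103.00
- painting (167/26 per unit): all 26 → value 167, running total 270.00
- necklace (200/34 per unit): all 34 → value 200, running total 470.00
- camera (9/40 per unit): 34 of 40 → value 34×9/40 = 7.6500, running total 477.65
Total 477.65.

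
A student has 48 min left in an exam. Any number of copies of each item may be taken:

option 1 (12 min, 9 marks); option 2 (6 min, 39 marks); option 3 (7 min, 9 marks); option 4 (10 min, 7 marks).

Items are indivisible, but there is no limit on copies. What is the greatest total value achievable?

312 marks

Best value-per-unit is option 2 at 39/6, and filling with it alone uses time 8×6=48. No mix of the others beats 8×39 = 312.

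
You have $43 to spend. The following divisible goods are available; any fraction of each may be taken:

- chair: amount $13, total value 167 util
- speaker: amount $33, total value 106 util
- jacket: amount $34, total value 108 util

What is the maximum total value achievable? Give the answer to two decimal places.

Take in order of value per unit:
- chair (167/13 per unit): all 13 → value 167, running total 167.00
- speaker (106/33 per unit): 30 of 33 → value 30×106/33 = 96.3636, running total 263.36
Total 263.36.

263.36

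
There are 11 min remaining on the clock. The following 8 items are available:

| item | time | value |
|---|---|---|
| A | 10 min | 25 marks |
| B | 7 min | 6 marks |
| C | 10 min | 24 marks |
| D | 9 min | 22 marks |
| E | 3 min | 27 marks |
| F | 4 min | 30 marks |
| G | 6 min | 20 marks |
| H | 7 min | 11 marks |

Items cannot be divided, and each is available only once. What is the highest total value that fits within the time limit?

57 marks

This is a 0/1 knapsack; check combinations near the capacity.
- E+F: time 3+4=7, value 27+30=57
- F+G: time 4+6=10, value 30+20=50
- E+G: time 3+6=9, value 27+20=47
Best: 57 marks.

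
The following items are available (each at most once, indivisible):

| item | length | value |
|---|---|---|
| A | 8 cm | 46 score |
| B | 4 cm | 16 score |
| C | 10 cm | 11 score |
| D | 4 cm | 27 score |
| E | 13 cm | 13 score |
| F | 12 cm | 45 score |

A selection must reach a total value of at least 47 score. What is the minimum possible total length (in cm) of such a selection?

12

Subsets with value ≥ 47, sorted by total length:
- A+D: length 12, value 73
- A+B: length 12, value 62
- A+B+D: length 16, value 89
Minimum length: 12 cm.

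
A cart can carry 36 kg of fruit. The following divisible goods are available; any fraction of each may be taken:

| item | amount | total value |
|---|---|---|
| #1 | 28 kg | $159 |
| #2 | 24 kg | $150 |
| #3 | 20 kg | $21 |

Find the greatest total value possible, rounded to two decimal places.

218.14

Take in order of value per unit:
- #2 (150/24 per unit): all 24 → value 150, running total 150.00
- #1 (159/28 per unit): 12 of 28 → value 12×159/28 = 68.1429, running total 218.14
Total 218.14.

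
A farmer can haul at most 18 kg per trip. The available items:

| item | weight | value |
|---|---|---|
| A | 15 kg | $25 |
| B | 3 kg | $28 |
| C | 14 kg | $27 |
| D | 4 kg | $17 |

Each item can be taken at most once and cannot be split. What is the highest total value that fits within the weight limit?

$55

This is a 0/1 knapsack; check combinations near the capacity.
- B+C: weight 3+14=17, value 28+27=55
- A+B: weight 15+3=18, value 25+28=53
- B+D: weight 3+4=7, value 28+17=45
Best: $55.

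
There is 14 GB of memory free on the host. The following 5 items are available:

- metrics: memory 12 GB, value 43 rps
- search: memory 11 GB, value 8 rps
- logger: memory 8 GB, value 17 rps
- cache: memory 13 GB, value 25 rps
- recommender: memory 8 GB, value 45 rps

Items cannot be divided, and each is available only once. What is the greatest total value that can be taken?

45 rps

Check high-value combinations within 14 GB:
- recommender: memory 8, value 45
- metrics: memory 12, value 43
- cache: memory 13, value 25
- logger: memory 8, value 17
Best: 45 rps.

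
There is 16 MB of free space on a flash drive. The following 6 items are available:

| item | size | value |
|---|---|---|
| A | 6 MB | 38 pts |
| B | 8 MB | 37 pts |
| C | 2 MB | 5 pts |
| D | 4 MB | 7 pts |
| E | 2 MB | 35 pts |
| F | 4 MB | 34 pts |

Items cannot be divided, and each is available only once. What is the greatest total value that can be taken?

This is a 0/1 knapsack; check combinations near the capacity.
- A+D+E+F: size 6+4+2+4=16, value 38+7+35+34=114
- A+C+E+F: size 6+2+2+4=14, value 38+5+35+34=112
- B+C+E+F: size 8+2+2+4=16, value 37+5+35+34=111
- A+B+E: size 6+8+2=16, value 38+37+35=110
- A+E+F: size 6+2+4=12, value 38+35+34=107
Best: 114 pts.

114 pts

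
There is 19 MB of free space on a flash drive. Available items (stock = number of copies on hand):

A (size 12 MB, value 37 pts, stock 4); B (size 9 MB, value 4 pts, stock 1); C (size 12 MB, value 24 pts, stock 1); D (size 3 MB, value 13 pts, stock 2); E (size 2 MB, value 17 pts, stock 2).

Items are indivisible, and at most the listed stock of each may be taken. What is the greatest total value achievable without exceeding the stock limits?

Top feasible selections:
- 1×A + 1×D + 2×E: size 19, value 84
- 1×A + 2×E: size 16, value 71
Best: 84 pts.

84 pts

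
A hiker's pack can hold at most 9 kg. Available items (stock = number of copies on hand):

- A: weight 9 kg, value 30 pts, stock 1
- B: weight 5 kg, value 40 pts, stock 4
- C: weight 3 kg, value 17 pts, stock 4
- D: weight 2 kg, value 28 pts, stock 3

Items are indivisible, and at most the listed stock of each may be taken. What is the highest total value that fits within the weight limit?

Best selections within weight 9 and stock limits:
- 1×C + 3×D: weight 9, value 101
- 1×B + 2×D: weight 9, value 96
- 3×D: weight 6, value 84
- 1×C + 2×D: weight 7, value 73
Best: 101 pts.

101 pts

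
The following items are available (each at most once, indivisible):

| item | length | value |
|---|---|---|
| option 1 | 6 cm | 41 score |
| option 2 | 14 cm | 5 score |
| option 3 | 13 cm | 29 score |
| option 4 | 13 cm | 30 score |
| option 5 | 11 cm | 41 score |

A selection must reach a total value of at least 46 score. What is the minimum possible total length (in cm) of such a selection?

17

Subsets with value ≥ 46, sorted by total length:
- option 1+option 5: length 17, value 82
- option 1+option 4: length 19, value 71
- option 1+option 3: length 19, value 70
Minimum length: 17 cm.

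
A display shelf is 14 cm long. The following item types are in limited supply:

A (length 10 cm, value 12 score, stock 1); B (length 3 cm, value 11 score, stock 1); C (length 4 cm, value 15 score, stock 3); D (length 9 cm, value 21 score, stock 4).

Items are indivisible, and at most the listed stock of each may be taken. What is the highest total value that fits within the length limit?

45 score

Top feasible selections:
- 3×C: length 12, value 45
- 1×B + 2×C: length 11, value 41
Best: 45 score.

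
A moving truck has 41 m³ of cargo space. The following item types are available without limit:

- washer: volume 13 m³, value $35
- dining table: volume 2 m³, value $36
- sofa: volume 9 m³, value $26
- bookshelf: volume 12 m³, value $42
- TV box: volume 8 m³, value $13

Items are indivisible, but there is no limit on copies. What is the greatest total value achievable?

Best value-per-unit is dining table at 36/2, and filling with it alone uses volume 20×2=40. No mix of the others beats 20×36 = 720.

$720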